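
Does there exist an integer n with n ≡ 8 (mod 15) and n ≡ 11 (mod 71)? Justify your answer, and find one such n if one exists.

The moduli 15 and 71 are coprime, so by the Chinese Remainder Theorem a unique solution modulo 1065 exists.
Any solution of the first congruence is n = 8 + 15t; substituting into the second, 15t ≡ 11 − 8 ≡ 3 (mod 71).
Invert 15 mod 71 by the Euclidean algorithm: 71 = 4·15 + 11, 15 = 1·11 + 4, 11 = 2·4 + 3, 4 = 1·3 + 1, 3 = 3·1 + 0; back-substituting, 1 = 4 − 1·3 = 4 − (11 − 2·4) = −11 + 3·4 = −11 + 3·(15 − 1·11) = 3·15 − 4·11 = 3·15 − 4·(71 − 4·15) = −4·71 + 19·15. Hence 15·19 ≡ 1, so 15⁻¹ ≡ 19 (mod 71).
Therefore t ≡ 19·3 = 57 (mod 71).
Taking t = 57 gives n = 8 + 15·57 = 863.
Check: 863 mod 15 = 8, 863 mod 71 = 11. ✓

n = 863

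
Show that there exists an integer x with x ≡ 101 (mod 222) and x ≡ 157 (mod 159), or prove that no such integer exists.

gcd(222, 159) = 3. If x ≡ 101 (mod 222) and x ≡ 157 (mod 159), then x ≡ 101 (mod 3) and x ≡ 157 (mod 3).
These are incompatible: 101 − 157 = -56 is not divisible by 3.
So no integer satisfies both congruences.

There is no such integer.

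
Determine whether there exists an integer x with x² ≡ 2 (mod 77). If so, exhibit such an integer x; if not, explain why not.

No such integer exists.

Reduce modulo 11, which divides 77: we would need x² ≡ 2 (mod 11).
Computing x² mod 11 for x = 0, 1, …, 5 (enough, by the symmetry x ↦ 11 − x) gives 0, 1, 4, 9, 5, 3.
The set of squares mod 11 is therefore {0, 1, 3, 4, 5, 9}, which does not contain 2.
Therefore x² ≡ 2 (mod 77) has no solution.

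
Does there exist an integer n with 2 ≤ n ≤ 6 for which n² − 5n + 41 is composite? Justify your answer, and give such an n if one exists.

At n = 2: 2² − 5·2 + 41 = 35 = 5·7, which is composite.

n = 2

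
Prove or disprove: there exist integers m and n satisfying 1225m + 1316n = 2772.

Since gcd(1225, 1316) = 7 and 2772 = 7·396, Bézout's identity guarantees a solution.
Dividing through by 7 reduces the equation to 175m + 188n = 396.
Dividing repeatedly: 188 = 1·175 + 13, 175 = 13·13 + 6, 13 = 2·6 + 1, 6 = 6·1 + 0.
Back-substituting, 1 = 13 − 2·6 = 13 − 2·(175 − 13·13) = −2·175 + 27·13 = −2·175 + 27·(188 − 1·175) = 27·188 − 29·175; that is, 175·(-29) + 188·27 = 1.
Scaling by 396 gives the particular solution (m, n) = (-11484, 10692).
The general solution is m = -11484 + 188k, n = 10692 − 175k; taking k = 62 gives the smaller pair m = 172, n = -158.
Indeed 1225·172 + 1316·(-158) = 210700 − 207928 = 2772.

m = 172, n = -158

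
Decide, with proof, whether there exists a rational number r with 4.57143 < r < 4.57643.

r = 151/33

Scale by 33: the interval becomes (150.85719, 151.02219), which contains the integer 151.
Dividing back, 4.57143 < 151/33 < 4.57643, and 151/33 is rational.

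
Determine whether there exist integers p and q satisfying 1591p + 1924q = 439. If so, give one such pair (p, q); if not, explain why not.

No, no such integers exist.

gcd(1591, 1924) = 37, so every integer of the form 1591p + 1924q is a multiple of 37.
But 439 is not a multiple of 37 (it leaves remainder 32).
Therefore 1591p + 1924q = 439 has no solution in integers.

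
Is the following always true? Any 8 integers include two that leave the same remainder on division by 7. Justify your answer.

True.

Partition the integers by their residue mod 7; there are 7 classes.
Since 8 > 7, two of the 8 integers must share a residue class by the pigeonhole principle; call them a and b.
So a and b have equal remainders mod 7, which is exactly what was to be shown.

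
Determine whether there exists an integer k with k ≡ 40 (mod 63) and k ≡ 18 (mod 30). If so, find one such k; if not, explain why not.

gcd(63, 30) = 3. If k ≡ 40 (mod 63) and k ≡ 18 (mod 30), then k ≡ 40 (mod 3) and k ≡ 18 (mod 3).
However 40 ≡ 1 and 18 ≡ 0 (mod 3), and 1 ≠ 0.
Therefore no such k exists.

There is no such integer.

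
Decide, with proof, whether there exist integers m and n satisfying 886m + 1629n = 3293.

m = 1208, n = -655

Since gcd(886, 1629) = 1, every integer is an integer combination of 886 and 1629.
Euclidean algorithm: 1629 = 1·886 + 743, 886 = 1·743 + 143, 743 = 5·143 + 28, 143 = 5·28 + 3, 28 = 9·3 + 1, 3 = 3·1 + 0.
Unwinding: 1 = 28 − 9·3 = 28 − 9·(143 − 5·28) = −9·143 + 46·28 = −9·143 + 46·(743 − 5·143) = 46·743 − 239·143 = 46·743 − 239·(886 − 1·743) = −239·886 + 285·743 = −239·886 + 285·(1629 − 1·886) = 285·1629 − 524·886, i.e. 886·(-524) + 1629·285 = 1.
Times 3293: 886·(-1725532) + 1629·938505 = 3293, so (-1725532, 938505) solves it.
Shifting by a multiple of (1629, −886) keeps it a solution: m = -1725532 + 1060·1629 = 1208, n = 938505 − 1060·886 = -655.
Check: 886·1208 + 1629·(-655) = 1070288 − 1066995 = 3293. ✓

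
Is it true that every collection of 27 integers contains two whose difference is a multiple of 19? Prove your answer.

Yes.

Partition the integers by their residue mod 19; there are 19 classes.
With 27 integers and only 19 classes, the pigeonhole principle forces two of them, say a and b, into the same class.
Then a ≡ b (mod 19), i.e. 19 ∣ (a − b).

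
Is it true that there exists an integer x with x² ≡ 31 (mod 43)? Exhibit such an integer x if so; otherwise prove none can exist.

x = 17

Take x = 17. Then 17² = 289 = 6·43 + 31, so 17² ≡ 31 (mod 43).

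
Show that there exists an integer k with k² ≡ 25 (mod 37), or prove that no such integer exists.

k = 32

k = 32 works: 32² = 1024, and 1024 − 25 = 999 = 27·37.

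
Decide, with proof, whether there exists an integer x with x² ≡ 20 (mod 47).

There is no such integer.

47 is prime, so by Euler's criterion 20 is a square mod 47 iff 20^((47−1)/2) = 20^23 ≡ 1 (mod 47).
Repeated squaring mod 47: 20^2 = 400 ≡ 24; 20^4 ≡ 24² = 576 ≡ 12; 20^8 ≡ 12² = 144 ≡ 3; 20^16 ≡ 3² = 9 ≡ 9.
Since 23 = 16 + 4 + 2 + 1, 20^23 ≡ 9 · 12 · 24 · 20; multiplying out mod 47: 9·12 = 108 ≡ 14, then 14·24 = 336 ≡ 7, then 7·20 = 140 ≡ 46. Thus 20^23 ≡ 46 ≡ −1 (mod 47).
By Euler's criterion 20 is a quadratic non-residue mod 47: no x satisfies x² ≡ 20 (mod 47).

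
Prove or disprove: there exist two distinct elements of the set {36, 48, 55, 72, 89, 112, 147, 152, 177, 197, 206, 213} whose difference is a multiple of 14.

No, no such pair exists.

Residues mod 14: 36↦8, 48↦6, 55↦13, 72↦2, 89↦5, 112↦0, 147↦7, 152↦12, 177↦9, 197↦1, 206↦10, 213↦3.
All 12 residues are distinct, so no two elements differ by a multiple of 14.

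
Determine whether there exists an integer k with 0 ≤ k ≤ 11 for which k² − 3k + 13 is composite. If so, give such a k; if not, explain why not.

The values for k = 0, 1, …, 11 are 13, 11, 11, 13, 17, 23, 31, 41, 53, 67, 83, 101, and each of these is prime.
So no value in the range makes the expression composite.

There is no such integer k in that range.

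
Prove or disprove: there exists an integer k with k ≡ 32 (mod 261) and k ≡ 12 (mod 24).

There is no such integer.

gcd(261, 24) = 3. If k ≡ 32 (mod 261) and k ≡ 12 (mod 24), then k ≡ 32 (mod 3) and k ≡ 12 (mod 3).
However 32 ≡ 2 and 12 ≡ 0 (mod 3), and 2 ≠ 0.
Therefore no such k exists.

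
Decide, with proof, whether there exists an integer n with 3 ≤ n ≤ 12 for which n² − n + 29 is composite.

n = 8

At n = 8: 8² − 8 + 29 = 85 = 5·17, which is composite.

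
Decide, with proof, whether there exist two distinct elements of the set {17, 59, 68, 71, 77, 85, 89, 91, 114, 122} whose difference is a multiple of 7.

Reduce each element mod 7: 17↦3, 59↦3, 68↦5, 71↦1, 77↦0, 85↦1, 89↦5, 91↦0, 114↦2, 122↦3. The residue 3 repeats (at 17 and 59), and 59 − 17 = 42 = 6·7.

17 and 59 are such a pair.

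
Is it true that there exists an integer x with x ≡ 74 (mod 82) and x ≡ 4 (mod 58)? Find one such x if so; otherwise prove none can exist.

The moduli are not coprime: gcd(82, 58) = 2. Compatibility requires 2 ∣ (4 − 74) = -70, which holds, so solutions exist.
Write x = 74 + 82t. Then 82t ≡ 4 − 74 ≡ 46 (mod 58); dividing through by 2 gives 41t ≡ 23 (mod 29).
41 ≡ 12 (mod 29), so this reads 12t ≡ 23 (mod 29). Note 12·17 = 204 ≡ 1 (mod 29) (as 204 − 1 = 7·29), so 12⁻¹ ≡ 17.
Multiplying by 17: t ≡ 17·23 = 391 ≡ 14 (mod 29).
Then x = 74 + 82·14 = 1222.
Indeed 1222 ≡ 74 (mod 82) and 1222 ≡ 4 (mod 58).

x = 1222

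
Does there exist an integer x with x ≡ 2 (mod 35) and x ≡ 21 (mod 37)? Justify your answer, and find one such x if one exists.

Since 35 and 37 share no common factor, CRT says the pair of congruences has a solution (unique mod 1295).
Write x = 2 + 35t and require 2 + 35t ≡ 21 (mod 37), i.e. 35t ≡ 19 (mod 37).
Invert 35 mod 37 by the Euclidean algorithm: 37 = 1·35 + 2, 35 = 17·2 + 1, 2 = 2·1 + 0; back-substituting, 1 = 35 − 17·2 = 35 − 17·(37 − 1·35) = −17·37 + 18·35. Hence 35·18 ≡ 1, so 35⁻¹ ≡ 18 (mod 37).
Multiplying by 18: t ≡ 18·19 = 342 ≡ 9 (mod 37).
With t = 9: x = 2 + 35·9 = 317.
Indeed 317 ≡ 2 (mod 35) and 317 ≡ 21 (mod 37).

x = 317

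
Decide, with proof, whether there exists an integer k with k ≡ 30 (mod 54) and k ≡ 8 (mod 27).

Both moduli are multiples of 27 = gcd(54, 27), so any solution would satisfy k ≡ 30 and k ≡ 8 modulo 27 simultaneously.
However 30 ≡ 3 and 8 ≡ 8 (mod 27), and 3 ≠ 8.
Hence the system has no solution.

No such integer exists.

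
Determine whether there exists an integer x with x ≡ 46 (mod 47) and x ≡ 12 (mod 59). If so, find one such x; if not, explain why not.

gcd(47, 59) = 1, so the Chinese Remainder Theorem guarantees exactly one residue class mod 2773 satisfying both.
Any solution of the first congruence is x = 46 + 47t; substituting into the second, 47t ≡ 12 − 46 ≡ 25 (mod 59).
Since 47·54 = 2538 = 43·59 + 1, the inverse of 47 mod 59 is 54.
Multiplying by 54: t ≡ 54·25 = 1350 ≡ 52 (mod 59).
With t = 52: x = 46 + 47·52 = 2490.
Indeed 2490 ≡ 46 (mod 47) and 2490 ≡ 12 (mod 59).

x = 2490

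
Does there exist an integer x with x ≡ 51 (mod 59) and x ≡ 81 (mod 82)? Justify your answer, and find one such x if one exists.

gcd(59, 82) = 1, so the Chinese Remainder Theorem guarantees exactly one residue class mod 4838 satisfying both.
Any solution of the first congruence is x = 51 + 59t; substituting into the second, 59t ≡ 81 − 51 ≡ 30 (mod 82).
To invert 59 modulo 82: 82 = 1·59 + 23, 59 = 2·23 + 13, 23 = 1·13 + 10, 13 = 1·10 + 3, 10 = 3·3 + 1, 3 = 3·1 + 0, and unwinding, 1 = 10 − 3·3 = 10 − 3·(13 − 1·10) = −3·13 + 4·10 = −3·13 + 4·(23 − 1·13) = 4·23 − 7·13 = 4·23 − 7·(59 − 2·23) = −7·59 + 18·23 = −7·59 + 18·(82 − 1·59) = 18·82 − 25·59. Thus 59⁻¹ ≡ -25 ≡ 57 (mod 82).
Multiplying by 57: t ≡ 57·30 = 1710 ≡ 70 (mod 82).
With t = 70: x = 51 + 59·70 = 4181.
Verify: 4181 = 70·59 + 51 and 4181 = 50·82 + 81. ✓

x = 4181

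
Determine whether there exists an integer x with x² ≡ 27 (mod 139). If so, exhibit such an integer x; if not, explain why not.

No such integer exists.

Apply Euler's criterion with the prime 139: 27 is a quadratic residue iff 27^69 ≡ 1 (mod 139), and a non-residue iff it is ≡ −1.
Squaring successively (mod 139): 27^2 = 729 ≡ 34; 27^4 ≡ 34² = 1156 ≡ 44; 27^8 ≡ 44² = 1936 ≡ 129; 27^16 ≡ 129² = 16641 ≡ 100; 27^32 ≡ 100² = 10000 ≡ 131; 27^64 ≡ 131² = 17161 ≡ 64.
Since 69 = 64 + 4 + 1, 27^69 ≡ 64 · 44 · 27; multiplying out mod 139: 64·44 = 2816 ≡ 36, then 36·27 = 972 ≡ 138. Thus 27^69 ≡ 138 ≡ −1 (mod 139).
By Euler's criterion 27 is a quadratic non-residue mod 139: no x satisfies x² ≡ 27 (mod 139).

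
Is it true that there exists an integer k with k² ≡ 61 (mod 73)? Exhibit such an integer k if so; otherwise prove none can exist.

k = 39 works: 39² = 1521, and 1521 − 61 = 1460 = 20·73.

k = 39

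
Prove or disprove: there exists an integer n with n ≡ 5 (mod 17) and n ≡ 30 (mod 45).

n = 345

gcd(17, 45) = 1, so the Chinese Remainder Theorem guarantees exactly one residue class mod 765 satisfying both.
Any solution of the first congruence is n = 5 + 17t; substituting into the second, 17t ≡ 30 − 5 ≡ 25 (mod 45).
Since 17·8 = 136 = 3·45 + 1, the inverse of 17 mod 45 is 8.
Therefore t ≡ 8·25 = 200 ≡ 20 (mod 45).
With t = 20: n = 5 + 17·20 = 345.
Check: 345 mod 17 = 5, 345 mod 45 = 30. ✓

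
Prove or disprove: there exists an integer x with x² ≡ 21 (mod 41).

x = 29

x = 29 works: 29² = 841, and 841 − 21 = 820 = 20·41.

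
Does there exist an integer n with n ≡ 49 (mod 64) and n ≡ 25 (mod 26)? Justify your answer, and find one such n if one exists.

The moduli are not coprime: gcd(64, 26) = 2. Compatibility requires 2 ∣ (25 − 49) = -24, which holds, so solutions exist.
Write n = 49 + 64t. Then 64t ≡ 25 − 49 ≡ 2 (mod 26); dividing through by 2 gives 32t ≡ 1 (mod 13).
32 ≡ 6 (mod 13), so this reads 6t ≡ 1 (mod 13). Invert 6 mod 13 by the Euclidean algorithm: 13 = 2·6 + 1, 6 = 6·1 + 0; back-substituting, 1 = 13 − 2·6. Hence 6·(-2) ≡ 1, so 6⁻¹ ≡ -2 ≡ 11 (mod 13).
Therefore t ≡ 11·1 = 11 (mod 13).
Then n = 49 + 64·11 = 753.
Indeed 753 ≡ 49 (mod 64) and 753 ≡ 25 (mod 26).

n = 753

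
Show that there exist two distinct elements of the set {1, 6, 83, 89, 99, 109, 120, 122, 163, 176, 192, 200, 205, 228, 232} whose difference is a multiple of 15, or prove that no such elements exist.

Two integers differ by a multiple of 15 exactly when they have the same residue mod 15. The residues are 1↦1, 6↦6, 83↦8, 89↦14, 99↦9, 109↦4, 120↦0, 122↦2, 163↦13, 176↦11, 192↦12, 200↦5, 205↦10, 228↦3, 232↦7.
These 15 residues are pairwise different, hence no difference of two elements is divisible by 15.

No such pair exists.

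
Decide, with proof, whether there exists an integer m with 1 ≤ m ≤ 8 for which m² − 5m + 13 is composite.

At m = 7: 7² − 5·7 + 13 = 27 = 3·9, which is composite.

m = 7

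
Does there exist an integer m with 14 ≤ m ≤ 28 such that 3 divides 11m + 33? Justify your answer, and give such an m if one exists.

m = 15

At m = 15 we get 11·15 + 33 = 198, and 198 = 3·66.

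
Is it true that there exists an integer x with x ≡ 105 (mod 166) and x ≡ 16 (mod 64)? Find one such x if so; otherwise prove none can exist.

gcd(166, 64) = 2. If x ≡ 105 (mod 166) and x ≡ 16 (mod 64), then x ≡ 105 (mod 2) and x ≡ 16 (mod 2).
However 105 ≡ 1 and 16 ≡ 0 (mod 2), and 1 ≠ 0.
Hence the system has no solution.

No, no such integer exists.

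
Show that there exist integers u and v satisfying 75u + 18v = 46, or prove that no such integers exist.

No such integers exist.

gcd(75, 18) = 3, so every integer of the form 75u + 18v is a multiple of 3.
But 46 is not a multiple of 3 (it leaves remainder 1).
So the equation is unsolvable over ℤ.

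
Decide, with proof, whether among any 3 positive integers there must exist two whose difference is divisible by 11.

No, the set {32, 33, 34} is a counterexample.

Try 3 consecutive integers, 32, 33, 34. Their remainders mod 11 are 10, 0, 1 — pairwise different, as any 3 ≤ 11 consecutive integers have distinct residues.
Any two of them differ by at most 2 < 11 and by at least 1, so no difference is a multiple of 11.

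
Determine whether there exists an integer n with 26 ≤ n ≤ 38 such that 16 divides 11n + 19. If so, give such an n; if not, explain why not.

There is no such integer n in that range.

The values of 11n + 19 for n = 26, 27, …, 38 are 305, 316, 327, 338, 349, 360, 371, 382, 393, 404, 415, 426, 437; reduced mod 16 these are 1, 12, 7, 2, 13, 8, 3, 14, 9, 4, 15, 10, 5.
Since 0 is absent from this list, 16 ∤ 11n + 19 for every n with 26 ≤ n ≤ 38.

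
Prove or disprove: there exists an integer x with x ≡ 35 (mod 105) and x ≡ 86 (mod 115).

No, no such integer exists.

Both moduli are multiples of 5 = gcd(105, 115), so any solution would satisfy x ≡ 35 and x ≡ 86 modulo 5 simultaneously.
However 35 ≡ 0 and 86 ≡ 1 (mod 5), and 0 ≠ 1.
Hence the system has no solution.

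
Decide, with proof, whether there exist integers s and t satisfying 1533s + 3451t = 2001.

There are no such integers.

Any value of 1533s + 3451t is a multiple of gcd(1533, 3451) = 7.
But 2001 is not a multiple of 7 (it leaves remainder 6).
Therefore 1533s + 3451t = 2001 has no solution in integers.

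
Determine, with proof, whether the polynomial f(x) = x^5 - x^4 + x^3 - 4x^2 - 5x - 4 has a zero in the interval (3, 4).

f(3) = 134 and f(4) = 744, both positive, so a sign-change argument is unavailable; we show f keeps this sign on the whole interval.
Shift to the endpoint 3: with x = 3 + u (0 < u < 1), one computes f(3 + u) = u^5 + 14u^4 + 79u^3 + 221u^2 + 295u + 134.
The nonzero coefficients here are all positive, so for u > 0 every term is positive (or zero), and the constant term 134 is strictly positive.
So f is strictly positive on (3, 4); no root exists in the interval.

No.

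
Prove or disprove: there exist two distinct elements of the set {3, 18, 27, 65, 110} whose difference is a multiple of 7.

Two integers differ by a multiple of 7 exactly when they have the same residue mod 7. The residues are 3↦3, 18↦4, 27↦6, 65↦2, 110↦5.
All 5 residues are distinct, so no two elements differ by a multiple of 7.

There is no such pair.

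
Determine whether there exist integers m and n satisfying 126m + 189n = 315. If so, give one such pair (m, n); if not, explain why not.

m = 1, n = 1

Since gcd(126, 189) = 63 and 315 = 63·5, Bézout's identity guarantees a solution.
Dividing through by 63 reduces the equation to 2m + 3n = 5.
Dividing repeatedly: 3 = 1·2 + 1, 2 = 2·1 + 0.
Unwinding: 1 = 3 − 1·2, i.e. 2·(-1) + 3·1 = 1.
Multiplying through by 5: m = (-1)·5 = -5, n = 1·5 = 5 is a solution.
The general solution is m = -5 + 3k, n = 5 − 2k; taking k = 2 gives the smaller pair m = 1, n = 1.
Indeed 126·1 + 189·1 = 126 + 189 = 315.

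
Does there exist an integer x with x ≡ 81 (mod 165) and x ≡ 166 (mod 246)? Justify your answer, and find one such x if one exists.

No such integer exists.

Reduce both congruences modulo 3, which divides 165 and 246: they say x ≡ 81 (mod 3) and x ≡ 166 (mod 3).
However 81 ≡ 0 and 166 ≡ 1 (mod 3), and 0 ≠ 1.
Therefore no such x exists.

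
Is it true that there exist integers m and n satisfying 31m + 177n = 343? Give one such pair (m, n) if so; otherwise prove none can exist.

m = 91, n = -14

Since gcd(31, 177) = 1, every integer is an integer combination of 31 and 177.
Dividing repeatedly: 177 = 5·31 + 22, 31 = 1·22 + 9, 22 = 2·9 + 4, 9 = 2·4 + 1, 4 = 4·1 + 0.
Back-substituting, 1 = 9 − 2·4 = 9 − 2·(22 − 2·9) = −2·22 + 5·9 = −2·22 + 5·(31 − 1·22) = 5·31 − 7·22 = 5·31 − 7·(177 − 5·31) = −7·177 + 40·31; that is, 31·40 + 177·(-7) = 1.
Multiplying through by 343: m = 40·343 = 13720, n = (-7)·343 = -2401 is a solution.
The general solution is m = 13720 + 177k, n = -2401 − 31k; taking k = -77 gives the smaller pair m = 91, n = -14.
Check: 31·91 + 177·(-14) = 2821 − 2478 = 343. ✓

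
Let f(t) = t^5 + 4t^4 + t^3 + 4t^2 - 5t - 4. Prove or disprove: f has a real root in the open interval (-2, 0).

f(-2) = 46 and f(0) = -4, which have opposite signs.
Since f is a polynomial it is continuous on [-2, 0].
By the Intermediate Value Theorem, f takes the value 0 somewhere in the open interval.

Such a root exists.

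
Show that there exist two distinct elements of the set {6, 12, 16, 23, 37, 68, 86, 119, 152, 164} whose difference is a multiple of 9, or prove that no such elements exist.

Reduce each element mod 9: 6↦6, 12↦3, 16↦7, 23↦5, 37↦1, 68↦5, 86↦5, 119↦2, 152↦8, 164↦2. The residue 5 repeats (at 23 and 68), and 68 − 23 = 45 = 5·9.

23 and 68 are such a pair.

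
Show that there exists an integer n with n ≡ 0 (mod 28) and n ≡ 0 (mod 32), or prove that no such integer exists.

The moduli are not coprime: gcd(28, 32) = 4. Compatibility requires 4 ∣ (0 − 0) = 0, which holds, so solutions exist.
The smallest candidate n = 0 works directly: 0 ≡ 0 (mod 32).
Verify: 0 = 0·28 + 0 and 0 = 0·32 + 0. ✓

n = 0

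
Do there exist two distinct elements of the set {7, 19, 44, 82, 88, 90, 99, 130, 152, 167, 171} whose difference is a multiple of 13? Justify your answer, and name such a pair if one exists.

Two integers differ by a multiple of 13 exactly when they have the same residue mod 13. The residues are 7↦7, 19↦6, 44↦5, 82↦4, 88↦10, 90↦12, 99↦8, 130↦0, 152↦9, 167↦11, 171↦2.
All 11 residues are distinct, so no two elements differ by a multiple of 13.

There is no such pair.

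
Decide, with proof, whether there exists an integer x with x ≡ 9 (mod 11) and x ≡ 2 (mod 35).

x = 317

Since 11 and 35 share no common factor, CRT says the pair of congruences has a solution (unique mod 385).
Write x = 9 + 11t and require 9 + 11t ≡ 2 (mod 35), i.e. 11t ≡ 28 (mod 35).
Note 11·16 = 176 ≡ 1 (mod 35) (as 176 − 1 = 5·35), so 11⁻¹ ≡ 16.
Therefore t ≡ 16·28 = 448 ≡ 28 (mod 35).
Taking t = 28 gives x = 9 + 11·28 = 317.
Indeed 317 ≡ 9 (mod 11) and 317 ≡ 2 (mod 35).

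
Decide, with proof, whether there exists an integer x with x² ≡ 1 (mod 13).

x = 12

Take x = 12. Then 12² = 144 = 11·13 + 1, so 12² ≡ 1 (mod 13).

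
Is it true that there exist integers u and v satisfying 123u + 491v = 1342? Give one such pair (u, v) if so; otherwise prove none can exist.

u = 458, v = -112

123 and 491 are coprime, so 123u + 491v ranges over all of ℤ.
Run the Euclidean algorithm on 491 and 123: 491 = 3·123 + 122, 123 = 1·122 + 1, 122 = 122·1 + 0.
Working back up the chain: 1 = 123 − 1·122 = 123 − (491 − 3·123) = −491 + 4·123. So 123·4 + 491·(-1) = 1.
Multiplying through by 1342: u = 4·1342 = 5368, v = (-1)·1342 = -1342 is a solution.
Shifting by a multiple of (491, −123) keeps it a solution: u = 5368 − 10·491 = 458, v = -1342 + 10·123 = -112.
Indeed 123·458 + 491·(-112) = 56334 − 54992 = 1342.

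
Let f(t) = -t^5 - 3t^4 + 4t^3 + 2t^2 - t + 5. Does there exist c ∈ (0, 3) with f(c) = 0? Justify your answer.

f(0) = 5 and f(3) = -358, which have opposite signs.
As a polynomial, f is continuous on every closed interval.
By the Intermediate Value Theorem, f takes the value 0 somewhere in the open interval.

Such a root exists.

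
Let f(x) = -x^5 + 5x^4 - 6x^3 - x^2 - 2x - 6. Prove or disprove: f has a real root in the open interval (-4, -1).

No such root exists.

The endpoint values f(-4) = 2674 and f(-1) = 7 are both positive. Claim: f(x) > 0 for every x in (-4, -1).
Substitute x = -1 − u, where 0 < u < 3 on the interval. Expanding, f(-1 − u) = u^5 + 10u^4 + 36u^3 + 57u^2 + 43u + 7.
All 6 nonzero coefficients of this polynomial in u are positive; hence for u > 0 the value is a sum of positive terms (the constant 7 among them).
Therefore f(x) > 0 throughout (-4, -1), and f has no zero there.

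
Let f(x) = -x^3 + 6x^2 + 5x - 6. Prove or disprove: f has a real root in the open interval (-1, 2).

Such a root exists.

f(-1) = -4 and f(2) = 20, which have opposite signs.
Since f is a polynomial it is continuous on [-1, 2].
By the Intermediate Value Theorem f must vanish at some point of (-1, 2).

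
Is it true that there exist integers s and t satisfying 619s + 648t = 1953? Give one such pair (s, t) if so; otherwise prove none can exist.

s = 603, t = -573

619 and 648 are coprime, so 619s + 648t ranges over all of ℤ.
Euclidean algorithm: 648 = 1·619 + 29, 619 = 21·29 + 10, 29 = 2·10 + 9, 10 = 1·9 + 1, 9 = 9·1 + 0.
Back-substituting, 1 = 10 − 1·9 = 10 − (29 − 2·10) = −29 + 3·10 = −29 + 3·(619 − 21·29) = 3·619 − 64·29 = 3·619 − 64·(648 − 1·619) = −64·648 + 67·619; that is, 619·67 + 648·(-64) = 1.
Multiplying through by 1953: s = 67·1953 = 130851, t = (-64)·1953 = -124992 is a solution.
Shifting by a multiple of (648, −619) keeps it a solution: s = 130851 − 201·648 = 603, t = -124992 + 201·619 = -573.
Indeed 619·603 + 648·(-573) = 373257 − 371304 = 1953.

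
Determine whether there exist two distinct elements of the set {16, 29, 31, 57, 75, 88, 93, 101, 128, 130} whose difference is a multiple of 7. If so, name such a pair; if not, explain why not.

The pair (16, 93) works.

Both 16 and 93 leave remainder 2 on division by 7; their difference 77 = 11·7 is a multiple of 7.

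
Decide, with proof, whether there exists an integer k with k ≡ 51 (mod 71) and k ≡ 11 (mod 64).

k = 2891

Since 71 and 64 share no common factor, CRT says the pair of congruences has a solution (unique mod 4544).
Any solution of the first congruence is k = 51 + 71t; substituting into the second, 71t ≡ 11 − 51 ≡ 24 (mod 64).
71 ≡ 7 (mod 64), so this reads 7t ≡ 24 (mod 64). Invert 7 mod 64 by the Euclidean algorithm: 64 = 9·7 + 1, 7 = 7·1 + 0; back-substituting, 1 = 64 − 9·7. Hence 7·(-9) ≡ 1, so 7⁻¹ ≡ -9 ≡ 55 (mod 64).
Multiplying by 55: t ≡ 55·24 = 1320 ≡ 40 (mod 64).
Taking t = 40 gives k = 51 + 71·40 = 2891.
Verify: 2891 = 40·71 + 51 and 2891 = 45·64 + 11. ✓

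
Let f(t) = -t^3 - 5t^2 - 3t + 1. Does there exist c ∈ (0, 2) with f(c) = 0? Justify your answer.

Yes, such a c exists.

f(0) = 1 and f(2) = -33, which have opposite signs.
Since f is a polynomial it is continuous on [0, 2].
So by the Intermediate Value Theorem there is a c strictly between 0 and 2 with f(c) = 0.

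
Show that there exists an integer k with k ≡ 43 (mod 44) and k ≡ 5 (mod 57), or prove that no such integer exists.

k = 1715

The moduli 44 and 57 are coprime, so by the Chinese Remainder Theorem a unique solution modulo 2508 exists.
Any solution of the first congruence is k = 43 + 44t; substituting into the second, 44t ≡ 5 − 43 ≡ 19 (mod 57).
To invert 44 modulo 57: 57 = 1·44 + 13, 44 = 3·13 + 5, 13 = 2·5 + 3, 5 = 1·3 + 2, 3 = 1·2 + 1, 2 = 2·1 + 0, and unwinding, 1 = 3 − 1·2 = 3 − (5 − 1·3) = −5 + 2·3 = −5 + 2·(13 − 2·5) = 2·13 − 5·5 = 2·13 − 5·(44 − 3·13) = −5·44 + 17·13 = −5·44 + 17·(57 − 1·44) = 17·57 − 22·44. Thus 44⁻¹ ≡ -22 ≡ 35 (mod 57).
Multiplying by 35: t ≡ 35·19 = 665 ≡ 38 (mod 57).
Taking t = 38 gives k = 43 + 44·38 = 1715.
Check: 1715 mod 44 = 43, 1715 mod 57 = 5. ✓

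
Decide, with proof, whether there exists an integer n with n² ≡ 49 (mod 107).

Take n = 7. Then 7² = 49, and since 0 ≤ 49 < 107 this is already reduced: 7² ≡ 49 (mod 107).

n = 7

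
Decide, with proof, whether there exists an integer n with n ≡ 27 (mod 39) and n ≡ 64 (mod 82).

The moduli 39 and 82 are coprime, so by the Chinese Remainder Theorem a unique solution modulo 3198 exists.
Any solution of the first congruence is n = 27 + 39t; substituting into the second, 39t ≡ 64 − 27 ≡ 37 (mod 82).
Note 39·61 = 2379 ≡ 1 (mod 82) (as 2379 − 1 = 29·82), so 39⁻¹ ≡ 61.
Multiplying by 61: t ≡ 61·37 = 2257 ≡ 43 (mod 82).
With t = 43: n = 27 + 39·43 = 1704.
Verify: 1704 = 43·39 + 27 and 1704 = 20·82 + 64. ✓

n = 1704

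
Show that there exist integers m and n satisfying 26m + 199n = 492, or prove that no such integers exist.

m = 172, n = -20

26 and 199 are coprime, so 26m + 199n ranges over all of ℤ.
Run the Euclidean algorithm on 199 and 26: 199 = 7·26 + 17, 26 = 1·17 + 9, 17 = 1·9 + 8, 9 = 1·8 + 1, 8 = 8·1 + 0.
Working back up the chain: 1 = 9 − 1·8 = 9 − (17 − 1·9) = −17 + 2·9 = −17 + 2·(26 − 1·17) = 2·26 − 3·17 = 2·26 − 3·(199 − 7·26) = −3·199 + 23·26. So 26·23 + 199·(-3) = 1.
Times 492: 26·11316 + 199·(-1476) = 492, so (11316, -1476) solves it.
Shifting by a multiple of (199, −26) keeps it a solution: m = 11316 − 56·199 = 172, n = -1476 + 56·26 = -20.
Check: 26·172 + 199·(-20) = 4472 − 3980 = 492. ✓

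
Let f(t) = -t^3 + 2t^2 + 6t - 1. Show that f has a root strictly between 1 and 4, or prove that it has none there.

f(1) = 6 and f(4) = -9, which have opposite signs.
As a polynomial, f is continuous on every closed interval.
By the Intermediate Value Theorem, f takes the value 0 somewhere in the open interval.

Yes, f has a root in the interval.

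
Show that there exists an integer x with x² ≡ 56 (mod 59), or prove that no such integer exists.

No such integer exists.

Apply Euler's criterion with the prime 59: 56 is a quadratic residue iff 56^29 ≡ 1 (mod 59), and a non-residue iff it is ≡ −1.
Repeated squaring mod 59: 56^2 = 3136 ≡ 9; 56^4 ≡ 9² = 81 ≡ 22; 56^8 ≡ 22² = 484 ≡ 12; 56^16 ≡ 12² = 144 ≡ 26.
Since 29 = 16 + 8 + 4 + 1, 56^29 ≡ 26 · 12 · 22 · 56; multiplying out mod 59: 26·12 = 312 ≡ 17, then 17·22 = 374 ≡ 20, then 20·56 = 1120 ≡ 58. Thus 56^29 ≡ 58 ≡ −1 (mod 59).
By Euler's criterion 56 is a quadratic non-residue mod 59: no x satisfies x² ≡ 56 (mod 59).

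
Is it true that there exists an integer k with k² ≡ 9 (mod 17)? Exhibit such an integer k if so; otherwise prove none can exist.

Take k = 3. Then 3² = 9, and since 0 ≤ 9 < 17 this is already reduced: 3² ≡ 9 (mod 17).

k = 3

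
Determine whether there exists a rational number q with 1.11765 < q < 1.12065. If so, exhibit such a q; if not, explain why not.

Multiplying by 25: 25·1.11765 = 27.94125 and 25·1.12065 = 28.01625, so the integer 28 lies strictly between them.
Dividing back, 1.11765 < 28/25 < 1.12065, and 28/25 is rational.

q = 28/25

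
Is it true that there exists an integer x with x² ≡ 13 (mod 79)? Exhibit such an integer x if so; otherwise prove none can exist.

x = 31 works: 31² = 961, and 961 − 13 = 948 = 12·79.

x = 31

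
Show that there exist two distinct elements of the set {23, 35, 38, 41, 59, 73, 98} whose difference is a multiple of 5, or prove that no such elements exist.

23 and 38 are such a pair.

Both 23 and 38 leave remainder 3 on division by 5; their difference 15 = 3·5 is a multiple of 5.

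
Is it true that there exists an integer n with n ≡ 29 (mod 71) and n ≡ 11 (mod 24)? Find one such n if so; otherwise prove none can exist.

The moduli 71 and 24 are coprime, so by the Chinese Remainder Theorem a unique solution modulo 1704 exists.
Any solution of the first congruence is n = 29 + 71t; substituting into the second, 71t ≡ 11 − 29 ≡ 6 (mod 24).
71 ≡ 23 (mod 24), so this reads 23t ≡ 6 (mod 24). To invert 23 modulo 24: 24 = 1·23 + 1, 23 = 23·1 + 0, and unwinding, 1 = 24 − 1·23. Thus 23⁻¹ ≡ -1 ≡ 23 (mod 24).
Therefore t ≡ 23·6 = 138 ≡ 18 (mod 24).
Taking t = 18 gives n = 29 + 71·18 = 1307.
Check: 1307 mod 71 = 29, 1307 mod 24 = 11. ✓

n = 1307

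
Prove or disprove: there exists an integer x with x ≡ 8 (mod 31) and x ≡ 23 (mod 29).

x = 690

Since 31 and 29 share no common factor, CRT says the pair of congruences has a solution (unique mod 899).
Write x = 8 + 31t and require 8 + 31t ≡ 23 (mod 29), i.e. 31t ≡ 15 (mod 29).
31 ≡ 2 (mod 29), so this reads 2t ≡ 15 (mod 29). To invert 2 modulo 29: 29 = 14·2 + 1, 2 = 2·1 + 0, and unwinding, 1 = 29 − 14·2. Thus 2⁻¹ ≡ -14 ≡ 15 (mod 29).
Multiplying by 15: t ≡ 15·15 = 225 ≡ 22 (mod 29).
Taking t = 22 gives x = 8 + 31·22 = 690.
Check: 690 mod 31 = 8, 690 mod 29 = 23. ✓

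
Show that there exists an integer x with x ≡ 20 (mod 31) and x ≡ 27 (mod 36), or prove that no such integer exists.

x = 423

Since 31 and 36 share no common factor, CRT says the pair of congruences has a solution (unique mod 1116).
Any solution of the first congruence is x = 20 + 31t; substituting into the second, 31t ≡ 27 − 20 ≡ 7 (mod 36).
Note 31·7 = 217 ≡ 1 (mod 36) (as 217 − 1 = 6·36), so 31⁻¹ ≡ 7.
Multiplying by 7: t ≡ 7·7 = 49 ≡ 13 (mod 36).
With t = 13: x = 20 + 31·13 = 423.
Indeed 423 ≡ 20 (mod 31) and 423 ≡ 27 (mod 36).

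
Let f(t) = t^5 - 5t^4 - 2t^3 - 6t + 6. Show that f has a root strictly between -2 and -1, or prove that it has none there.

f(-2) = -78 and f(-1) = 8, which have opposite signs.
As a polynomial, f is continuous on every closed interval.
By the Intermediate Value Theorem f must vanish at some point of (-2, -1).

Such a root exists.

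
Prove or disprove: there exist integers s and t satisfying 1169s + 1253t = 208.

Both 1169 and 1253 are divisible by gcd(1169, 1253) = 7, hence so is any combination 1169s + 1253t.
But 208 is not a multiple of 7 (it leaves remainder 5).
So the equation is unsolvable over ℤ.

No such integers exist.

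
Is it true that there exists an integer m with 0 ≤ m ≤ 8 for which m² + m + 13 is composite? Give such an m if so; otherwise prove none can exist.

At m = 1: 1² + 1 + 13 = 15 = 3·5, which is composite.

m = 1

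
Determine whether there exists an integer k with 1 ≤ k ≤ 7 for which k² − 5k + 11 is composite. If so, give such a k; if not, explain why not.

k = 7

At k = 7: 7² − 5·7 + 11 = 25 = 5·5, which is composite.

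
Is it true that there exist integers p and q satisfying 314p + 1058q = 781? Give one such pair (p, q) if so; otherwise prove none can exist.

No such integers exist.

gcd(314, 1058) = 2, so every integer of the form 314p + 1058q is a multiple of 2.
However 781 leaves remainder 1 on division by 2.
Hence no integers p, q satisfy the equation.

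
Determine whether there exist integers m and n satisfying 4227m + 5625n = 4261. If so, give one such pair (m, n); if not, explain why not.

There are no such integers.

Both 4227 and 5625 are divisible by gcd(4227, 5625) = 3, hence so is any combination 4227m + 5625n.
But 4261 = 3·1420 + 1, so 3 ∤ 4261.
Therefore 4227m + 5625n = 4261 has no solution in integers.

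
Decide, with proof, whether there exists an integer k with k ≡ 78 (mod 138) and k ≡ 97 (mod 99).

gcd(138, 99) = 3. If k ≡ 78 (mod 138) and k ≡ 97 (mod 99), then k ≡ 78 (mod 3) and k ≡ 97 (mod 3).
But 78 mod 3 = 0 while 97 mod 3 = 1, a contradiction.
Therefore no such k exists.

No, no such integer exists.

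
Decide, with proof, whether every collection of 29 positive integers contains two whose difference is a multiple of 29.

Try 29 consecutive integers, 25, 26, …, 53. Their remainders mod 29 are 25, 26, 27, 28, 0, 1, 2, 3, 4, 5, 6, 7, 8, 9, 10, 11, 12, 13, 14, 15, 16, 17, 18, 19, 20, 21, 22, 23, 24 — pairwise different, as any 29 ≤ 29 consecutive integers have distinct residues.
No two share a residue, so no pair has difference divisible by 29; the claim fails for this set.

No, the set {25, 26, 27, 28, 29, 30, 31, 32, 33, 34, 35, 36, 37, 38, 39, 40, 41, 42, 43, 44, 45, 46, 47, 48, 49, 50, 51, 52, 53} is a counterexample.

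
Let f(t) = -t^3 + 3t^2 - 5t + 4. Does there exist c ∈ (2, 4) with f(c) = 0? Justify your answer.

Evaluate at the endpoints: f(2) = -2, f(4) = -32 — same sign (negative).
The derivative f'(t) = -3t^2 + 6t - 5 is a quadratic with discriminant 6² − 4·(-3)·(-5) = -24 < 0; it never vanishes, so it is always negative (sign of the leading coefficient).
Hence f is strictly decreasing on ℝ, and in particular on [2, 4]. A strictly monotone function with same-sign endpoint values stays negative on the whole interval, so f has no zero in (2, 4).

f has no root in that interval.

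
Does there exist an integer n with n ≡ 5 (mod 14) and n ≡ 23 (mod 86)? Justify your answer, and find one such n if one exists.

n = 453

Here gcd(14, 86) = 2, and both 5 and 23 leave remainder 1 mod 2, so the system is consistent.
Write n = 5 + 14t. Then 14t ≡ 23 − 5 ≡ 18 (mod 86); dividing through by 2 gives 7t ≡ 9 (mod 43).
Invert 7 mod 43 by the Euclidean algorithm: 43 = 6·7 + 1, 7 = 7·1 + 0; back-substituting, 1 = 43 − 6·7. Hence 7·(-6) ≡ 1, so 7⁻¹ ≡ -6 ≡ 37 (mod 43).
Multiplying by 37: t ≡ 37·9 = 333 ≡ 32 (mod 43).
Then n = 5 + 14·32 = 453.
Indeed 453 ≡ 5 (mod 14) and 453 ≡ 23 (mod 86).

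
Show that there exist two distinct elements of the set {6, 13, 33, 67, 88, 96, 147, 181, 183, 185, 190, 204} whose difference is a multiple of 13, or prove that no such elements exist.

There is no such pair.

Reduce each element modulo 13: 6↦6, 13↦0, 33↦7, 67↦2, 88↦10, 96↦5, 147↦4, 181↦12, 183↦1, 185↦3, 190↦8, 204↦9.
No residue repeats among the 12 elements, so no pair has difference ≡ 0 (mod 13).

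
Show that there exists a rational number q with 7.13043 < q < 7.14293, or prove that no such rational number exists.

q = 50/7

Multiplying by 7: 7·7.13043 = 49.91301 and 7·7.14293 = 50.00051, so the integer 50 lies strictly between them.
Hence 50/7 is a rational number with 7.13043 < 50/7 < 7.14293.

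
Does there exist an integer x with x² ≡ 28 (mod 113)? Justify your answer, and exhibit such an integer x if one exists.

Take x = 64. Then 64² = 4096 = 36·113 + 28, so 64² ≡ 28 (mod 113).

x = 64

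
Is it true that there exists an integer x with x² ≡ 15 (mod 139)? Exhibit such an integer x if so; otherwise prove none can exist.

There is no such integer.

139 is prime, so by Euler's criterion 15 is a square mod 139 iff 15^((139−1)/2) = 15^69 ≡ 1 (mod 139).
Squaring successively (mod 139): 15^2 = 225 ≡ 86; 15^4 ≡ 86² = 7396 ≡ 29; 15^8 ≡ 29² = 841 ≡ 7; 15^16 ≡ 7² = 49 ≡ 49; 15^32 ≡ 49² = 2401 ≡ 38; 15^64 ≡ 38² = 1444 ≡ 54.
Since 69 = 64 + 4 + 1, 15^69 ≡ 54 · 29 · 15; multiplying out mod 139: 54·29 = 1566 ≡ 37, then 37·15 = 555 ≡ 138. Thus 15^69 ≡ 138 ≡ −1 (mod 139).
The value −1 means 15 is a non-residue modulo 139, so x² ≡ 15 (mod 139) is impossible.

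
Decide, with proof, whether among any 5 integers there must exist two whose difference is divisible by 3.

Partition the integers by their residue mod 3; there are 3 classes.
With 5 integers and only 3 classes, the pigeonhole principle forces two of them, say a and b, into the same class.
Equal remainders mean a − b ≡ 0 (mod 3), so 3 divides their difference.

True.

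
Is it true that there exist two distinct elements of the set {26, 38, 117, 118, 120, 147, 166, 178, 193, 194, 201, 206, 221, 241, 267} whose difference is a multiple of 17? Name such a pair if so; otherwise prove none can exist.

Two integers differ by a multiple of 17 exactly when they have the same residue mod 17. The residues are 26↦9, 38↦4, 117↦15, 118↦16, 120↦1, 147↦11, 166↦13, 178↦8, 193↦6, 194↦7, 201↦14, 206↦2, 221↦0, 241↦3, 267↦12.
These 15 residues are pairwise different, hence no difference of two elements is divisible by 17.

No, no such pair exists.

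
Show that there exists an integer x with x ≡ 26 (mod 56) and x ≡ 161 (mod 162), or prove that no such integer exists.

No, no such integer exists.

Reduce both congruences modulo 2, which divides 56 and 162: they say x ≡ 26 (mod 2) and x ≡ 161 (mod 2).
But 26 mod 2 = 0 while 161 mod 2 = 1, a contradiction.
Hence the system has no solution.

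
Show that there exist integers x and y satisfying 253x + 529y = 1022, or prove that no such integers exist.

Both 253 and 529 are divisible by gcd(253, 529) = 23, hence so is any combination 253x + 529y.
But 1022 is not a multiple of 23 (it leaves remainder 10).
Therefore 253x + 529y = 1022 has no solution in integers.

No, no such integers exist.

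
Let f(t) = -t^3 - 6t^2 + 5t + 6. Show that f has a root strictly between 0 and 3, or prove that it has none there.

f(0) = 6 and f(3) = -60, which have opposite signs.
As a polynomial, f is continuous on every closed interval.
By the Intermediate Value Theorem, f takes the value 0 somewhere in the open interval.

Yes, f has a root in the interval.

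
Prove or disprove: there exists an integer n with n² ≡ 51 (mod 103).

No, no such integer exists.

103 is prime, so by Euler's criterion 51 is a square mod 103 iff 51^((103−1)/2) = 51^51 ≡ 1 (mod 103).
Repeated squaring mod 103: 51^2 = 2601 ≡ 26; 51^4 ≡ 26² = 676 ≡ 58; 51^8 ≡ 58² = 3364 ≡ 68; 51^16 ≡ 68² = 4624 ≡ 92; 51^32 ≡ 92² = 8464 ≡ 18.
Since 51 = 32 + 16 + 2 + 1, 51^51 ≡ 18 · 92 · 26 · 51; multiplying out mod 103: 18·92 = 1656 ≡ 8, then 8·26 = 208 ≡ 2, then 2·51 = 102 ≡ 102. Thus 51^51 ≡ 102 ≡ −1 (mod 103).
By Euler's criterion 51 is a quadratic non-residue mod 103: no n satisfies n² ≡ 51 (mod 103).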